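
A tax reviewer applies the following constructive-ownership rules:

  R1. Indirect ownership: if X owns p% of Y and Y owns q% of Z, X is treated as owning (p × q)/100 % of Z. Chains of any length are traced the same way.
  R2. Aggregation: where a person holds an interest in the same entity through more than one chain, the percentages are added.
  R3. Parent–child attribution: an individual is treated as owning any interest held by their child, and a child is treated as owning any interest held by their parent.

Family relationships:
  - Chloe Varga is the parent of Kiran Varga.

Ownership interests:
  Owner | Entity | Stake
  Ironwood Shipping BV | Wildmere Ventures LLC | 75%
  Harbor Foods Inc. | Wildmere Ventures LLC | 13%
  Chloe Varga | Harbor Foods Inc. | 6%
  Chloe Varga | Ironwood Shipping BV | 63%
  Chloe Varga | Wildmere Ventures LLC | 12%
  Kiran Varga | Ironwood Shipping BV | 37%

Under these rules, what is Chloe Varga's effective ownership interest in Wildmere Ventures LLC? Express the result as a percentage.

By parent–child attribution (R3), Chloe Varga is treated as also owning Kiran Varga's interest in Ironwood Shipping BV, giving 63% + 37% = 100%.
Chain via Ironwood Shipping BV (R1): 100% × 75% = 75% of Wildmere Ventures LLC.
Chain via Harbor Foods Inc. (R1): 6% × 13% = 0.78% of Wildmere Ventures LLC.
Direct interest in Wildmere Ventures LLC: 12%.
Aggregating (R2): 75% + 0.78% + 12% = 87.78%.

87.78%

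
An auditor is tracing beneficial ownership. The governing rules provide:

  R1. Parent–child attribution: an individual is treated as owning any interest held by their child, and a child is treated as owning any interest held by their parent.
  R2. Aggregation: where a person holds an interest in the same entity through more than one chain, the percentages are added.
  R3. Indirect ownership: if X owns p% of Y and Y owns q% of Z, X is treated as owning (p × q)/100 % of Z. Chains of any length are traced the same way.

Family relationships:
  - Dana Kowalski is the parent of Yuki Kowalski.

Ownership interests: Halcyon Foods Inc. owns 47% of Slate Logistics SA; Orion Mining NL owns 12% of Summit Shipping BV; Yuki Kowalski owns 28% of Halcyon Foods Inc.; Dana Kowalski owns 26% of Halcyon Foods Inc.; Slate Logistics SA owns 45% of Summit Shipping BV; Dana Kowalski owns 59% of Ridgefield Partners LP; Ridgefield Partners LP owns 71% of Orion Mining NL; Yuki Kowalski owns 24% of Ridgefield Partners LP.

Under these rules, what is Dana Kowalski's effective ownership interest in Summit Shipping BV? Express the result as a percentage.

By parent–child attribution (R1), Dana Kowalski is treated as also owning Yuki Kowalski's interest in Halcyon Foods Inc, giving 26% + 28% = 54%.
By parent–child attribution (R1), Dana Kowalski is treated as also owning Yuki Kowalski's interest in Ridgefield Partners LP, giving 59% + 24% = 83%.
Chain via Halcyon Foods Inc. → Slate Logistics SA (R3): 54% × 47% × 45% = 11.421% of Summit Shipping BV.
Chain via Ridgefield Partners LP → Orion Mining NL (R3): 83% × 71% × 12% = 7.0716% of Summit Shipping BV.
Aggregating (R2): 11.421% + 7.0716% = 18.4926%.

18.4926%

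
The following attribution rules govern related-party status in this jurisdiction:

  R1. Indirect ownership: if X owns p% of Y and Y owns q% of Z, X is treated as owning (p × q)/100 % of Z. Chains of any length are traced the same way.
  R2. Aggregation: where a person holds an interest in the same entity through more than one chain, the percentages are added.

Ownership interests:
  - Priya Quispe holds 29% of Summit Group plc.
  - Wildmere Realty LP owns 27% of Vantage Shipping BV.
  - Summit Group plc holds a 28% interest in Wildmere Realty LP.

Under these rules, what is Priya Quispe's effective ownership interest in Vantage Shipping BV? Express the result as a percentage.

Chain via Summit Group plc → Wildmere Realty LP (R1): 29% × 28% × 27% = 2.1924% of Vantage Shipping BV.

2.1924%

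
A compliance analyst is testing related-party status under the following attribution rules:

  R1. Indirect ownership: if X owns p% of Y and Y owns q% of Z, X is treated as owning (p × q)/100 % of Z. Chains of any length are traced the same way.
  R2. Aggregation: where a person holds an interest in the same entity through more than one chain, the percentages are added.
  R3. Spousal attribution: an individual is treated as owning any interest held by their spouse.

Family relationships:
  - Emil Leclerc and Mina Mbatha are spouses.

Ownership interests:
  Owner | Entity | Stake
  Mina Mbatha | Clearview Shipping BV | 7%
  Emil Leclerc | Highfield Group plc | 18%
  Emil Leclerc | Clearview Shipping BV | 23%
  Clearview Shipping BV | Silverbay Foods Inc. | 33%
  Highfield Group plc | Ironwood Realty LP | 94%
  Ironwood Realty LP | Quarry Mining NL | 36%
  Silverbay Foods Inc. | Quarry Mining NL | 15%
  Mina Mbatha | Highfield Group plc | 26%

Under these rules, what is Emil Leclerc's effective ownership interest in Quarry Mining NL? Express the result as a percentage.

16.3746%

By spousal attribution (R3), Emil Leclerc is treated as also owning Mina Mbatha's interest in Highfield Group plc, giving 18% + 26% = 44%.
By spousal attribution (R3), Emil Leclerc is treated as also owning Mina Mbatha's interest in Clearview Shipping BV, giving 23% + 7% = 30%.
Chain via Highfield Group plc → Ironwood Realty LP (R1): 44% × 94% × 36% = 14.8896% of Quarry Mining NL.
Chain via Clearview Shipping BV → Silverbay Foods Inc. (R1): 30% × 33% × 15% = 1.485% of Quarry Mining NL.
Aggregating (R2): 14.8896% + 1.485% = 16.3746%.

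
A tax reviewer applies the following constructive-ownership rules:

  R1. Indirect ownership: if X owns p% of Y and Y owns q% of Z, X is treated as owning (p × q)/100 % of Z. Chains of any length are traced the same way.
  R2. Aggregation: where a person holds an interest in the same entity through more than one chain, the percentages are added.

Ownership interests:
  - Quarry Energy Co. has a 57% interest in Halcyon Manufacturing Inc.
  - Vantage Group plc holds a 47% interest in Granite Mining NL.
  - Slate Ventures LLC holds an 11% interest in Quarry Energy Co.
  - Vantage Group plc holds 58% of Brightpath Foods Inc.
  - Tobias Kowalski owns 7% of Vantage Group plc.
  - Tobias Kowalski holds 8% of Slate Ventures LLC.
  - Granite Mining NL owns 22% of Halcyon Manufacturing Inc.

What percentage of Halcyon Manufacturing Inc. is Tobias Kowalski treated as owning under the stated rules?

1.2254%

Chain via Slate Ventures LLC → Quarry Energy Co. (R1): 8% × 11% × 57% = 0.5016% of Halcyon Manufacturing Inc.
Chain via Vantage Group plc → Granite Mining NL (R1): 7% × 47% × 22% = 0.7238% of Halcyon Manufacturing Inc.
Aggregating (R2): 0.5016% + 0.7238% = 1.2254%.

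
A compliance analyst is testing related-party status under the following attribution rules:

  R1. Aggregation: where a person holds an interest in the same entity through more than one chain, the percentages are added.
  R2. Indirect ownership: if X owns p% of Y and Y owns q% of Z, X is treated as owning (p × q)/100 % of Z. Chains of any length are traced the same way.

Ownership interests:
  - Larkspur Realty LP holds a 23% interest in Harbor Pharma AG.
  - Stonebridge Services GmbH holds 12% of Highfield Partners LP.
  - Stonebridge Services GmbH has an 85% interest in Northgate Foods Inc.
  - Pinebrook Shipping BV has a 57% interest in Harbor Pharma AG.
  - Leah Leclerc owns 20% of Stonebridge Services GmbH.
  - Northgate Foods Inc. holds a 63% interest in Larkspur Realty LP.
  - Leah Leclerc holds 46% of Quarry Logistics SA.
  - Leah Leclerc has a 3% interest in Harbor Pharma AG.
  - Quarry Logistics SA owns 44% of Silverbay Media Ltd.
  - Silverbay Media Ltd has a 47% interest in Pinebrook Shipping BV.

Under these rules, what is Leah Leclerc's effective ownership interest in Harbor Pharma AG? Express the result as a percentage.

10.885596%

Chain via Quarry Logistics SA → Silverbay Media Ltd → Pinebrook Shipping BV (R2): 46% × 44% × 47% × 57% = 5.422296% of Harbor Pharma AG.
Chain via Stonebridge Services GmbH → Northgate Foods Inc. → Larkspur Realty LP (R2): 20% × 85% × 63% × 23% = 2.4633% of Harbor Pharma AG.
Direct interest in Harbor Pharma AG: 3%.
Aggregating (R1): 5.422296% + 2.4633% + 3% = 10.885596%.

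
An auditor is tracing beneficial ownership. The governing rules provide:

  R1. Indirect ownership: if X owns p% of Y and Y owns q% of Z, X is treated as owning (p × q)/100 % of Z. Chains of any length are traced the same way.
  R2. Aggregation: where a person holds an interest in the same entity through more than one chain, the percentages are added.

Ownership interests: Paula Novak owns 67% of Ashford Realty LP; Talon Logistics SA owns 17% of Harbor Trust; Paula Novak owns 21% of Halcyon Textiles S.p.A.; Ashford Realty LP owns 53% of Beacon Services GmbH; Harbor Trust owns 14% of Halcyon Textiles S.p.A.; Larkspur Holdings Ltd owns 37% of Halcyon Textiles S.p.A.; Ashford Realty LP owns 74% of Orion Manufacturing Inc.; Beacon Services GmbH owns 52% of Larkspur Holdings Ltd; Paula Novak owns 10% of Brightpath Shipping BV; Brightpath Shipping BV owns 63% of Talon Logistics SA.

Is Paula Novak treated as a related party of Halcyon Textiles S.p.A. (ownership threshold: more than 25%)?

Yes

Chain via Ashford Realty LP → Beacon Services GmbH → Larkspur Holdings Ltd (R1): 67% × 53% × 52% × 37% = 6.832124% of Halcyon Textiles S.p.A.
Chain via Brightpath Shipping BV → Talon Logistics SA → Harbor Trust (R1): 10% × 63% × 17% × 14% = 0.14994% of Halcyon Textiles S.p.A.
Direct interest in Halcyon Textiles S.p.A: 21%.
Aggregating (R2): 6.832124% + 0.14994% + 21% = 27.982064%.
27.982064% exceeds the 25% threshold, so Paula is a related party to Halcyon Textiles S.p.A.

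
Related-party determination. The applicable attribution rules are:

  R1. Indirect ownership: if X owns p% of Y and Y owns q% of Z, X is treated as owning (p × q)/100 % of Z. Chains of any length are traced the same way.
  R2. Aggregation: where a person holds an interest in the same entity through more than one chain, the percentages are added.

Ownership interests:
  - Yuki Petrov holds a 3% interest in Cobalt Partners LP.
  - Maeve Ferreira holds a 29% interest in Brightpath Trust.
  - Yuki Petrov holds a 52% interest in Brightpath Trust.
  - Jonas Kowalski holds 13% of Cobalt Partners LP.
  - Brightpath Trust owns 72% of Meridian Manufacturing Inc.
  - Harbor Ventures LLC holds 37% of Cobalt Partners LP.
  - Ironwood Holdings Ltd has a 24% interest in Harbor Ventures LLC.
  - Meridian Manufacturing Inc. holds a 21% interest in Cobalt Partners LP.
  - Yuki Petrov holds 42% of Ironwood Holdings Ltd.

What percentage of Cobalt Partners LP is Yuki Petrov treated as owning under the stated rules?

Chain via Ironwood Holdings Ltd → Harbor Ventures LLC (R1): 42% × 24% × 37% = 3.7296% of Cobalt Partners LP.
Chain via Brightpath Trust → Meridian Manufacturing Inc. (R1): 52% × 72% × 21% = 7.8624% of Cobalt Partners LP.
Direct interest in Cobalt Partners LP: 3%.
Aggregating (R2): 3.7296% + 7.8624% + 3% = 14.592%.

14.592%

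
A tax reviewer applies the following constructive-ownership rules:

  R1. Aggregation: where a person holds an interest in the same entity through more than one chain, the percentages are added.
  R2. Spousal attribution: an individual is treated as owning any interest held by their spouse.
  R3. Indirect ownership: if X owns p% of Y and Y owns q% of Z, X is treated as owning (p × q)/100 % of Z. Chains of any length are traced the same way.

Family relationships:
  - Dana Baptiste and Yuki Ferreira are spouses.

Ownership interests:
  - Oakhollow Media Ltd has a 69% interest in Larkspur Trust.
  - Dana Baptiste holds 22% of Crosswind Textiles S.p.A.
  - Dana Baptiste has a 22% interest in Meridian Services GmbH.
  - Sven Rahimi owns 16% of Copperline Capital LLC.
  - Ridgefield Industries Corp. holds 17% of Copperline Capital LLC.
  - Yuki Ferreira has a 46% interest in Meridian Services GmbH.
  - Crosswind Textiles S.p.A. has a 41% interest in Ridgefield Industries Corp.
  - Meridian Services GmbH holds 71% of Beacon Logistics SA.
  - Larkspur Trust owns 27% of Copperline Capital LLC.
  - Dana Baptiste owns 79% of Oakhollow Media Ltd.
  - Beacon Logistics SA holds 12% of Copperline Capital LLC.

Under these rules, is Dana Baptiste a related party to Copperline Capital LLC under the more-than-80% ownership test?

By spousal attribution (R2), Dana Baptiste is treated as also owning Yuki Ferreira's interest in Meridian Services GmbH, giving 22% + 46% = 68%.
Chain via Crosswind Textiles S.p.A. → Ridgefield Industries Corp. (R3): 22% × 41% × 17% = 1.5334% of Copperline Capital LLC.
Chain via Oakhollow Media Ltd → Larkspur Trust (R3): 79% × 69% × 27% = 14.7177% of Copperline Capital LLC.
Chain via Meridian Services GmbH → Beacon Logistics SA (R3): 68% × 71% × 12% = 5.7936% of Copperline Capital LLC.
Aggregating (R1): 1.5334% + 14.7177% + 5.7936% = 22.0447%.
22.0447% does not exceed the 80% threshold, so Dana is not a related party to Copperline Capital LLC.

No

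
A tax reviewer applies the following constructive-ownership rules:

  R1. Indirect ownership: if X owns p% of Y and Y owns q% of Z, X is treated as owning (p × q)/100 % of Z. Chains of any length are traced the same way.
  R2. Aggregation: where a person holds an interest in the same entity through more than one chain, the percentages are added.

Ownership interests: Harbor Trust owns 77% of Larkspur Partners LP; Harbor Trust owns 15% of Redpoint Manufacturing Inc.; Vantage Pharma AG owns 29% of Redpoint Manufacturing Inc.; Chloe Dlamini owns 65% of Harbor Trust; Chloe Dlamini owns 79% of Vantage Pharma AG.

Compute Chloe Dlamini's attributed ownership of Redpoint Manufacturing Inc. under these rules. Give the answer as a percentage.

32.66%

Chain via Vantage Pharma AG (R1): 79% × 29% = 22.91% of Redpoint Manufacturing Inc.
Chain via Harbor Trust (R1): 65% × 15% = 9.75% of Redpoint Manufacturing Inc.
Aggregating (R2): 22.91% + 9.75% = 32.66%.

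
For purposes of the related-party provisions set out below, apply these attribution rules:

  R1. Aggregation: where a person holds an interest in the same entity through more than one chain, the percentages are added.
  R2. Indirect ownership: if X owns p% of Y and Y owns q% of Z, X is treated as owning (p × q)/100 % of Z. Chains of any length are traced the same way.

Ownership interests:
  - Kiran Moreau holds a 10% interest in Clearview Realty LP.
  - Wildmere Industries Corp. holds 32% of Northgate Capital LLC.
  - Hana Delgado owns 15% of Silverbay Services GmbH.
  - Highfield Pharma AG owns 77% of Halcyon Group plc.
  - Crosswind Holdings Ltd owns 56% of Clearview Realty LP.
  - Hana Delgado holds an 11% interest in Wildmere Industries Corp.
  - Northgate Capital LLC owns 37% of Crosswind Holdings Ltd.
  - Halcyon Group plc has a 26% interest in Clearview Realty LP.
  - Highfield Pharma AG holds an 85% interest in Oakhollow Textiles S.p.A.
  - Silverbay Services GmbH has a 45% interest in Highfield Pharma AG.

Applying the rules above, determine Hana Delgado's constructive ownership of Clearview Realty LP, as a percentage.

Chain via Silverbay Services GmbH → Highfield Pharma AG → Halcyon Group plc (R2): 15% × 45% × 77% × 26% = 1.35135% of Clearview Realty LP.
Chain via Wildmere Industries Corp. → Northgate Capital LLC → Crosswind Holdings Ltd (R2): 11% × 32% × 37% × 56% = 0.729344% of Clearview Realty LP.
Aggregating (R1): 1.35135% + 0.729344% = 2.080694%.

2.080694%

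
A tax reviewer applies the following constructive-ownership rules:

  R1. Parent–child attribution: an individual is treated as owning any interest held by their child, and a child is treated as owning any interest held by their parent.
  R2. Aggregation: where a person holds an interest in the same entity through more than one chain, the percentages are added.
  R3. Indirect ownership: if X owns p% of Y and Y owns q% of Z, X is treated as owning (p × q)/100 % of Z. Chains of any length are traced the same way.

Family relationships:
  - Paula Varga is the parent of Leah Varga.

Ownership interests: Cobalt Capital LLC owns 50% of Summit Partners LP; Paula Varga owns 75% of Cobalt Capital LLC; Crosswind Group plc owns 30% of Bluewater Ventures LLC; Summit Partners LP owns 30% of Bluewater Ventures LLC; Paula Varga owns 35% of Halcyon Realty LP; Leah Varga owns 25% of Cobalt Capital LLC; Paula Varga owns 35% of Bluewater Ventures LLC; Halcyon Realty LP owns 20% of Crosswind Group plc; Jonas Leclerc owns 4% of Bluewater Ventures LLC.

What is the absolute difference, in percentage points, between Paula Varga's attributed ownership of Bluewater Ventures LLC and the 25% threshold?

27.1

By parent–child attribution (R1), Paula Varga is treated as also owning Leah Varga's interest in Cobalt Capital LLC, giving 75% + 25% = 100%.
Chain via Halcyon Realty LP → Crosswind Group plc (R3): 35% × 20% × 30% = 2.1% of Bluewater Ventures LLC.
Chain via Cobalt Capital LLC → Summit Partners LP (R3): 100% × 50% × 30% = 15% of Bluewater Ventures LLC.
Direct interest in Bluewater Ventures LLC: 35%.
Aggregating (R2): 2.1% + 15% + 35% = 52.1%.
52.1% exceeds the 25% threshold by 27.1 percentage points.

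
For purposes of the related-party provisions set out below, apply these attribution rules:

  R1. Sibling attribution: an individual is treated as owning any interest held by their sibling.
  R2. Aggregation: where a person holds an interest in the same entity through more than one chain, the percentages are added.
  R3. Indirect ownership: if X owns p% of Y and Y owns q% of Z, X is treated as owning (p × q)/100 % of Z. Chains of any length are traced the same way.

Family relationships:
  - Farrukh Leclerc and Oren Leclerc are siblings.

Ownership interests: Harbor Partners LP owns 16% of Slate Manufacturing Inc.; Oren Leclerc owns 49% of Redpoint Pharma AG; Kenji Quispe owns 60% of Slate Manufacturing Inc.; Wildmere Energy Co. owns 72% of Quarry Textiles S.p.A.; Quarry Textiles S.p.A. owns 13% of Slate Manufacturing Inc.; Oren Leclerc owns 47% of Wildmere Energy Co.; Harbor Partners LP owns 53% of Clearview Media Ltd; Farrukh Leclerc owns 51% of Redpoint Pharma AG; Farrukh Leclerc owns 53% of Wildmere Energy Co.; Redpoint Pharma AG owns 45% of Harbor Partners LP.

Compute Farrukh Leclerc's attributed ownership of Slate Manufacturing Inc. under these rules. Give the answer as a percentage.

By sibling attribution (R1), Farrukh Leclerc is treated as also owning Oren Leclerc's interest in Wildmere Energy Co, giving 53% + 47% = 100%.
By sibling attribution (R1), Farrukh Leclerc is treated as also owning Oren Leclerc's interest in Redpoint Pharma AG, giving 51% + 49% = 100%.
Chain via Wildmere Energy Co. → Quarry Textiles S.p.A. (R3): 100% × 72% × 13% = 9.36% of Slate Manufacturing Inc.
Chain via Redpoint Pharma AG → Harbor Partners LP (R3): 100% × 45% × 16% = 7.2% of Slate Manufacturing Inc.
Aggregating (R2): 9.36% + 7.2% = 16.56%.

16.56%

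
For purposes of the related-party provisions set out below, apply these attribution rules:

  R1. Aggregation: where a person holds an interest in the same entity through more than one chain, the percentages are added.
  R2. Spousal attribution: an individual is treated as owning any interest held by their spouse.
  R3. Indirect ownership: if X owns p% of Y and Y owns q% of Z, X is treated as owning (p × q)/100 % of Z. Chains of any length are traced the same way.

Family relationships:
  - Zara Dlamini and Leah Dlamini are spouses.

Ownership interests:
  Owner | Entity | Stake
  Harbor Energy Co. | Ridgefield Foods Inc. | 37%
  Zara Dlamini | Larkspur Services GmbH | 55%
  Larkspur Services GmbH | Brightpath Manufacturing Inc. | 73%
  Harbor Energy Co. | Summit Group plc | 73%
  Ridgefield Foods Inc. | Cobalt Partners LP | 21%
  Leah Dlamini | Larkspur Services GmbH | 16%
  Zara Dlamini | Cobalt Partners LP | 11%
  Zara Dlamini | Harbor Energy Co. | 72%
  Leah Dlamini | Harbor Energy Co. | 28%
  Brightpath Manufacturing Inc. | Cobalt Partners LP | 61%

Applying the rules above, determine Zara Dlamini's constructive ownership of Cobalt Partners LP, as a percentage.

By spousal attribution (R2), Zara Dlamini is treated as also owning Leah Dlamini's interest in Larkspur Services GmbH, giving 55% + 16% = 71%.
By spousal attribution (R2), Zara Dlamini is treated as also owning Leah Dlamini's interest in Harbor Energy Co, giving 72% + 28% = 100%.
Chain via Larkspur Services GmbH → Brightpath Manufacturing Inc. (R3): 71% × 73% × 61% = 31.6163% of Cobalt Partners LP.
Chain via Harbor Energy Co. → Ridgefield Foods Inc. (R3): 100% × 37% × 21% = 7.77% of Cobalt Partners LP.
Direct interest in Cobalt Partners LP: 11%.
Aggregating (R1): 31.6163% + 7.77% + 11% = 50.3863%.

50.3863%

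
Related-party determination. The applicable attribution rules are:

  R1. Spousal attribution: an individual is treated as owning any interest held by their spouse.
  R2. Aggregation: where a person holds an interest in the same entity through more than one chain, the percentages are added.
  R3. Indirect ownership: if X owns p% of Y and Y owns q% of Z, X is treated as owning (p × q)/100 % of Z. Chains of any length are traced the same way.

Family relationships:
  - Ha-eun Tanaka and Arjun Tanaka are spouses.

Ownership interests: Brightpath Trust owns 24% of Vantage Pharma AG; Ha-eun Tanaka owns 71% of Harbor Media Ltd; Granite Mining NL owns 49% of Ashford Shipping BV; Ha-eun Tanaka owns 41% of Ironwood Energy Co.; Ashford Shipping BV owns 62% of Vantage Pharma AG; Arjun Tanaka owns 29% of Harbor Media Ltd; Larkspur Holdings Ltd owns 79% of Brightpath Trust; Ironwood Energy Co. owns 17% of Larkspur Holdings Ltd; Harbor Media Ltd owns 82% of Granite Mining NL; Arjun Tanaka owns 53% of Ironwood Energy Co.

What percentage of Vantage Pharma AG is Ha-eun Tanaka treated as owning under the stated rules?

27.941408%

By spousal attribution (R1), Ha-eun Tanaka is treated as also owning Arjun Tanaka's interest in Ironwood Energy Co, giving 41% + 53% = 94%.
By spousal attribution (R1), Ha-eun Tanaka is treated as also owning Arjun Tanaka's interest in Harbor Media Ltd, giving 71% + 29% = 100%.
Chain via Ironwood Energy Co. → Larkspur Holdings Ltd → Brightpath Trust (R3): 94% × 17% × 79% × 24% = 3.029808% of Vantage Pharma AG.
Chain via Harbor Media Ltd → Granite Mining NL → Ashford Shipping BV (R3): 100% × 82% × 49% × 62% = 24.9116% of Vantage Pharma AG.
Aggregating (R2): 3.029808% + 24.9116% = 27.941408%.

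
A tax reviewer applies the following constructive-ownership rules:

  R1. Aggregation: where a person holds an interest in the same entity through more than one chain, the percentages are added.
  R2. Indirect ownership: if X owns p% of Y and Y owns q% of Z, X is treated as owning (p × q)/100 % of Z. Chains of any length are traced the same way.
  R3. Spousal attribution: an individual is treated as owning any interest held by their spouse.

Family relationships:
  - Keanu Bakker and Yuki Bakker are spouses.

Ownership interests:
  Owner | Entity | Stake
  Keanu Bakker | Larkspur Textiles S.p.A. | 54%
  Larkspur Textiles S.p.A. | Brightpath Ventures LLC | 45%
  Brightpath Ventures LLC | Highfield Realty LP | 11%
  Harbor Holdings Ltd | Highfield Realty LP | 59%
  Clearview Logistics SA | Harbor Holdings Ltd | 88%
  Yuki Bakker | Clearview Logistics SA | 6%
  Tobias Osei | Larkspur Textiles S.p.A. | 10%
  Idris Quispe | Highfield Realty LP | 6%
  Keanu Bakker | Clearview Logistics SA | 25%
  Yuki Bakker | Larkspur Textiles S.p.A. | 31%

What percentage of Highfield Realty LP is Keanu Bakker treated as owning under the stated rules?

By spousal attribution (R3), Keanu Bakker is treated as also owning Yuki Bakker's interest in Larkspur Textiles S.p.A, giving 54% + 31% = 85%.
By spousal attribution (R3), Keanu Bakker is treated as also owning Yuki Bakker's interest in Clearview Logistics SA, giving 25% + 6% = 31%.
Chain via Larkspur Textiles S.p.A. → Brightpath Ventures LLC (R2): 85% × 45% × 11% = 4.2075% of Highfield Realty LP.
Chain via Clearview Logistics SA → Harbor Holdings Ltd (R2): 31% × 88% × 59% = 16.0952% of Highfield Realty LP.
Aggregating (R1): 4.2075% + 16.0952% = 20.3027%.

20.3027%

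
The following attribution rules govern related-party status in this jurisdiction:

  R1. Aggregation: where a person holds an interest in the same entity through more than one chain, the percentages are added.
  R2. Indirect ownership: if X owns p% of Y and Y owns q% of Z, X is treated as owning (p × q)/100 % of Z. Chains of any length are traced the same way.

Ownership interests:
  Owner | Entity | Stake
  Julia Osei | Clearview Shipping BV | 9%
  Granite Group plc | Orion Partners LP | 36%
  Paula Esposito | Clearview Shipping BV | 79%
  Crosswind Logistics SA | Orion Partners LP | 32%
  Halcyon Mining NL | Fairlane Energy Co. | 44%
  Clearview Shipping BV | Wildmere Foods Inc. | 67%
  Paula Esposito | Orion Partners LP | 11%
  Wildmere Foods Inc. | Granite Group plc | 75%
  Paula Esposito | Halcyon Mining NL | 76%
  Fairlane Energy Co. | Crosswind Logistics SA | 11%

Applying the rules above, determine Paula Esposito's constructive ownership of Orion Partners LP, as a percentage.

26.468188%

Chain via Clearview Shipping BV → Wildmere Foods Inc. → Granite Group plc (R2): 79% × 67% × 75% × 36% = 14.2911% of Orion Partners LP.
Chain via Halcyon Mining NL → Fairlane Energy Co. → Crosswind Logistics SA (R2): 76% × 44% × 11% × 32% = 1.177088% of Orion Partners LP.
Direct interest in Orion Partners LP: 11%.
Aggregating (R1): 14.2911% + 1.177088% + 11% = 26.468188%.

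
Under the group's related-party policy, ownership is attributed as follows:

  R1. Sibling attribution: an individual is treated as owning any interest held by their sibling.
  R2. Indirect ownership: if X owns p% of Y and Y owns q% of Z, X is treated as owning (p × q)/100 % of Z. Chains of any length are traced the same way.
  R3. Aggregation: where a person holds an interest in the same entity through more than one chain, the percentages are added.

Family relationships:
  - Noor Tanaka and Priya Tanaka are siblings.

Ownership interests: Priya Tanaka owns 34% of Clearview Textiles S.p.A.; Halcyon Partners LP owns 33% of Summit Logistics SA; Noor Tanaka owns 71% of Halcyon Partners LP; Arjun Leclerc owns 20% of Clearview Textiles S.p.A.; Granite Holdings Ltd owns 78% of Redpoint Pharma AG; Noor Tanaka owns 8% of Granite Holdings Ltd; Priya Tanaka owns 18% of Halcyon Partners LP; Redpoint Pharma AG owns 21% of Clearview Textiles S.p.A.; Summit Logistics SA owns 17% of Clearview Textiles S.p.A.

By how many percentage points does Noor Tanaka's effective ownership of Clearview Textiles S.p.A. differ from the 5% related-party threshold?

By sibling attribution (R1), Noor Tanaka is treated as also owning Priya Tanaka's interest in Halcyon Partners LP, giving 71% + 18% = 89%.
By sibling attribution (R1), Noor Tanaka is treated as owning Priya Tanaka's 34% interest in Clearview Textiles S.p.A.
Chain via Granite Holdings Ltd → Redpoint Pharma AG (R2): 8% × 78% × 21% = 1.3104% of Clearview Textiles S.p.A.
Chain via Halcyon Partners LP → Summit Logistics SA (R2): 89% × 33% × 17% = 4.9929% of Clearview Textiles S.p.A.
Direct interest in Clearview Textiles S.p.A: 34%.
Aggregating (R3): 1.3104% + 4.9929% + 34% = 40.3033%.
40.3033% exceeds the 5% threshold by 35.3033 percentage points.

35.3033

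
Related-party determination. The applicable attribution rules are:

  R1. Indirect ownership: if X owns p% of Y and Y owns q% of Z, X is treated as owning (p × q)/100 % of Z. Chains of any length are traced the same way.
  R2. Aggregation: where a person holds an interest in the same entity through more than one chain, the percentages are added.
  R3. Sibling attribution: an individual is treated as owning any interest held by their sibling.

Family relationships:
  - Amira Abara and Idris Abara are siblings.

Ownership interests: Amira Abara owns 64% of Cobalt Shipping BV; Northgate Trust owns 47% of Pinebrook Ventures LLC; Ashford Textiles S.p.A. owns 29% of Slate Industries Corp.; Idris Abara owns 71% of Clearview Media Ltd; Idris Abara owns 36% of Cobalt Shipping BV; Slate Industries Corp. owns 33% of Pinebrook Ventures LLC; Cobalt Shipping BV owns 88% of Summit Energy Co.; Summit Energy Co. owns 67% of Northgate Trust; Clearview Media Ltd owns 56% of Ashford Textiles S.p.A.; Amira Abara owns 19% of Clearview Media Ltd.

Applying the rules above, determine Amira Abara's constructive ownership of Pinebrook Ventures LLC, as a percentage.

32.53448%

By sibling attribution (R3), Amira Abara is treated as also owning Idris Abara's interest in Cobalt Shipping BV, giving 64% + 36% = 100%.
By sibling attribution (R3), Amira Abara is treated as also owning Idris Abara's interest in Clearview Media Ltd, giving 19% + 71% = 90%.
Chain via Cobalt Shipping BV → Summit Energy Co. → Northgate Trust (R1): 100% × 88% × 67% × 47% = 27.7112% of Pinebrook Ventures LLC.
Chain via Clearview Media Ltd → Ashford Textiles S.p.A. → Slate Industries Corp. (R1): 90% × 56% × 29% × 33% = 4.82328% of Pinebrook Ventures LLC.
Aggregating (R2): 27.7112% + 4.82328% = 32.53448%.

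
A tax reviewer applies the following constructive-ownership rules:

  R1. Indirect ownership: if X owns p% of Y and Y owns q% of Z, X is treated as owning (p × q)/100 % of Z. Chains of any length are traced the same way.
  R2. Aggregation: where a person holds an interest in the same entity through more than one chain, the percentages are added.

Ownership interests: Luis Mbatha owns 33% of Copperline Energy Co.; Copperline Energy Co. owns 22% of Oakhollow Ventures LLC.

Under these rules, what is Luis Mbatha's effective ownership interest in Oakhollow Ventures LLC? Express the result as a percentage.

Chain via Copperline Energy Co. (R1): 33% × 22% = 7.26% of Oakhollow Ventures LLC.

7.26%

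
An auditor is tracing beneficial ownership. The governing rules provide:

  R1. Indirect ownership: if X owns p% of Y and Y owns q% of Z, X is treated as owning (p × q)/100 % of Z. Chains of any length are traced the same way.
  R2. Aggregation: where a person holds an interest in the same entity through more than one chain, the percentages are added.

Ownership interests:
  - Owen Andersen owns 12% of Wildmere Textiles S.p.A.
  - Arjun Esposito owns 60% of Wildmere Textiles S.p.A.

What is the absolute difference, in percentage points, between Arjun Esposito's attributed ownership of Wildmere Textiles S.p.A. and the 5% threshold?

Direct interest in Wildmere Textiles S.p.A: 60%.
60% exceeds the 5% threshold by 55 percentage points.

55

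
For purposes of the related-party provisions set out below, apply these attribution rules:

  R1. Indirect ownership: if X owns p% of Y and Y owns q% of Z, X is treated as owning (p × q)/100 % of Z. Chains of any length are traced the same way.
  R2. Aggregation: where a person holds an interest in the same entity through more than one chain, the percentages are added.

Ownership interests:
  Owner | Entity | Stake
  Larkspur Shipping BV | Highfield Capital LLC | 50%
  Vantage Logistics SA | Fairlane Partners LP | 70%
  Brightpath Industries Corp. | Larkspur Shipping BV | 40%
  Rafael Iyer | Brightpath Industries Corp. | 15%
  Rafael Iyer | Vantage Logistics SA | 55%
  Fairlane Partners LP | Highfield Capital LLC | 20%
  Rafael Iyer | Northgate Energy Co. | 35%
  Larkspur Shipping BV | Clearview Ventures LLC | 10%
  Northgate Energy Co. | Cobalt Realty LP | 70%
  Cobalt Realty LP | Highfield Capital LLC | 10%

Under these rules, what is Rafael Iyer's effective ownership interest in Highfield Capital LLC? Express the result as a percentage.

13.15%

Chain via Northgate Energy Co. → Cobalt Realty LP (R1): 35% × 70% × 10% = 2.45% of Highfield Capital LLC.
Chain via Brightpath Industries Corp. → Larkspur Shipping BV (R1): 15% × 40% × 50% = 3% of Highfield Capital LLC.
Chain via Vantage Logistics SA → Fairlane Partners LP (R1): 55% × 70% × 20% = 7.7% of Highfield Capital LLC.
Aggregating (R2): 2.45% + 3% + 7.7% = 13.15%.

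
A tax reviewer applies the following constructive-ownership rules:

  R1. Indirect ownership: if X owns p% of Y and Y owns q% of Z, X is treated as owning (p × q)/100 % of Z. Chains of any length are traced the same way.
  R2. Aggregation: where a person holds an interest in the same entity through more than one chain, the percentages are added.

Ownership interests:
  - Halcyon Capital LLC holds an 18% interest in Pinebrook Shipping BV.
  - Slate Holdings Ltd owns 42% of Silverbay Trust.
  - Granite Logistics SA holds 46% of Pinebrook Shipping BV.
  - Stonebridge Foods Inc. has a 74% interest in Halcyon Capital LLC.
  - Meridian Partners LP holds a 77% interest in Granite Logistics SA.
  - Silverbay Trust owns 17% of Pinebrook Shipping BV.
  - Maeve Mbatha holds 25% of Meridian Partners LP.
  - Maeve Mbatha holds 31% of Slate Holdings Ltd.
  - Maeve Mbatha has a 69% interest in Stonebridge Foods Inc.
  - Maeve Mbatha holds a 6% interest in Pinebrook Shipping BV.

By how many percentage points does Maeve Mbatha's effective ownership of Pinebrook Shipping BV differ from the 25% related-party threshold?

1.2592

Chain via Stonebridge Foods Inc. → Halcyon Capital LLC (R1): 69% × 74% × 18% = 9.1908% of Pinebrook Shipping BV.
Chain via Meridian Partners LP → Granite Logistics SA (R1): 25% × 77% × 46% = 8.855% of Pinebrook Shipping BV.
Chain via Slate Holdings Ltd → Silverbay Trust (R1): 31% × 42% × 17% = 2.2134% of Pinebrook Shipping BV.
Direct interest in Pinebrook Shipping BV: 6%.
Aggregating (R2): 9.1908% + 8.855% + 2.2134% + 6% = 26.2592%.
26.2592% exceeds the 25% threshold by 1.2592 percentage points.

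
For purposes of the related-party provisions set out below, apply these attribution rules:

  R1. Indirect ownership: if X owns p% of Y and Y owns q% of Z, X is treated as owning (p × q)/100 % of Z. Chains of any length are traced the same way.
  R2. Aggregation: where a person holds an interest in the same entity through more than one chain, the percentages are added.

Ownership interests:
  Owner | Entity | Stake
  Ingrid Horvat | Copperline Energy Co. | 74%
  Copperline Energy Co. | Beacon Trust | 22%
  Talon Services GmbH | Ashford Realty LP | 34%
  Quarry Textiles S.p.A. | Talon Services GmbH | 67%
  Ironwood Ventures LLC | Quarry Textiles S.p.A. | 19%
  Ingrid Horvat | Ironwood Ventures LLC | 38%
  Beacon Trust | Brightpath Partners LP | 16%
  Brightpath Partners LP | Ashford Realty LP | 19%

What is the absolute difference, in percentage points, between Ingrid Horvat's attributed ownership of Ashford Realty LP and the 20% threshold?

Chain via Ironwood Ventures LLC → Quarry Textiles S.p.A. → Talon Services GmbH (R1): 38% × 19% × 67% × 34% = 1.644716% of Ashford Realty LP.
Chain via Copperline Energy Co. → Beacon Trust → Brightpath Partners LP (R1): 74% × 22% × 16% × 19% = 0.494912% of Ashford Realty LP.
Aggregating (R2): 1.644716% + 0.494912% = 2.139628%.
2.139628% falls short of the 20% threshold by 17.860372 percentage points.

17.860372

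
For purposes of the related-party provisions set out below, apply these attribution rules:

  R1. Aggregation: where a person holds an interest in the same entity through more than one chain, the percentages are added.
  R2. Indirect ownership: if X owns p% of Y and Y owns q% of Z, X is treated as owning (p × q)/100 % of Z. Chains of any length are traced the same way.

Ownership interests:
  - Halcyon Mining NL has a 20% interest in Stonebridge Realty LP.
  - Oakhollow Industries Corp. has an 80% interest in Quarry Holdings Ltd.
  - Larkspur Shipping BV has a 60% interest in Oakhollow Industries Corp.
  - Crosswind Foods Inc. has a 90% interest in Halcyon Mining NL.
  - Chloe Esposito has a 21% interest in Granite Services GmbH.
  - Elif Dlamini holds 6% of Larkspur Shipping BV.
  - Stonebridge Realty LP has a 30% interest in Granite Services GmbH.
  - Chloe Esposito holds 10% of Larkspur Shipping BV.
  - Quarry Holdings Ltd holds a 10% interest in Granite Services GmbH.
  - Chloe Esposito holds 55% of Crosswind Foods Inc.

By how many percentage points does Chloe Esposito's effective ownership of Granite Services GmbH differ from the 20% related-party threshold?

4.45

Chain via Crosswind Foods Inc. → Halcyon Mining NL → Stonebridge Realty LP (R2): 55% × 90% × 20% × 30% = 2.97% of Granite Services GmbH.
Chain via Larkspur Shipping BV → Oakhollow Industries Corp. → Quarry Holdings Ltd (R2): 10% × 60% × 80% × 10% = 0.48% of Granite Services GmbH.
Direct interest in Granite Services GmbH: 21%.
Aggregating (R1): 2.97% + 0.48% + 21% = 24.45%.
24.45% exceeds the 20% threshold by 4.45 percentage points.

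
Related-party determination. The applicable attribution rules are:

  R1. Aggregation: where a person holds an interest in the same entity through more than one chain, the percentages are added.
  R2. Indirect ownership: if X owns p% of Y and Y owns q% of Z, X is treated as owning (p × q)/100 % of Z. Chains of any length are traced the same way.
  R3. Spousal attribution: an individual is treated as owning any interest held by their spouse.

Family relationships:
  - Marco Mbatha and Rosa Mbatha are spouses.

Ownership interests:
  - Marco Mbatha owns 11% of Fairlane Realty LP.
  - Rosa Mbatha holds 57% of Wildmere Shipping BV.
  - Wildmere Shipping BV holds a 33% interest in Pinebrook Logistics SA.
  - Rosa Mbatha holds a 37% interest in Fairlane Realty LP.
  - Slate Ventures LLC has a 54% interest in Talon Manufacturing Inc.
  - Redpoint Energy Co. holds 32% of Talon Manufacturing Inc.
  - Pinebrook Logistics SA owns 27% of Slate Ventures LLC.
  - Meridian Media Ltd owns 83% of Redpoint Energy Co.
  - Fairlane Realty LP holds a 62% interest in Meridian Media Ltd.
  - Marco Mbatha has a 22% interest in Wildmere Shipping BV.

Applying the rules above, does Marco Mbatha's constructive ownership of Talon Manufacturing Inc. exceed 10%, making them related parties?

Yes

By spousal attribution (R3), Marco Mbatha is treated as also owning Rosa Mbatha's interest in Fairlane Realty LP, giving 11% + 37% = 48%.
By spousal attribution (R3), Marco Mbatha is treated as also owning Rosa Mbatha's interest in Wildmere Shipping BV, giving 22% + 57% = 79%.
Chain via Fairlane Realty LP → Meridian Media Ltd → Redpoint Energy Co. (R2): 48% × 62% × 83% × 32% = 7.904256% of Talon Manufacturing Inc.
Chain via Wildmere Shipping BV → Pinebrook Logistics SA → Slate Ventures LLC (R2): 79% × 33% × 27% × 54% = 3.801006% of Talon Manufacturing Inc.
Aggregating (R1): 7.904256% + 3.801006% = 11.705262%.
11.705262% exceeds the 10% threshold, so Marco is a related party to Talon Manufacturing Inc.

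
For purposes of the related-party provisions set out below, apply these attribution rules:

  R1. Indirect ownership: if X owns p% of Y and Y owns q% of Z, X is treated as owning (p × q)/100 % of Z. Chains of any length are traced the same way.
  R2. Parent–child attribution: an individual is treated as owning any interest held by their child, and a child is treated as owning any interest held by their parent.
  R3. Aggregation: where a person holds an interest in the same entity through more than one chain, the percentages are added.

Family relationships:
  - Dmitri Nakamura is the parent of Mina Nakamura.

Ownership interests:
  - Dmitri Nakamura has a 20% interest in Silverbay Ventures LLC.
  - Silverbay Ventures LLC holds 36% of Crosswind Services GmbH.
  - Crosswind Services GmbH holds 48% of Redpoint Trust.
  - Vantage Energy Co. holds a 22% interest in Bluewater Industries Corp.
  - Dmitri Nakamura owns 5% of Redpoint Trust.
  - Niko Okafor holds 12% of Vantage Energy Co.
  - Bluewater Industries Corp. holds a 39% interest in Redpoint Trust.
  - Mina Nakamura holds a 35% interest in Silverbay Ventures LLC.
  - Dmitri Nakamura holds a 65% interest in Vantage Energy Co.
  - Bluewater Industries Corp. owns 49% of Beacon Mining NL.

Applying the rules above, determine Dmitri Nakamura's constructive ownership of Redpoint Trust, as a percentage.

20.081%

By parent–child attribution (R2), Dmitri Nakamura is treated as also owning Mina Nakamura's interest in Silverbay Ventures LLC, giving 20% + 35% = 55%.
Chain via Vantage Energy Co. → Bluewater Industries Corp. (R1): 65% × 22% × 39% = 5.577% of Redpoint Trust.
Chain via Silverbay Ventures LLC → Crosswind Services GmbH (R1): 55% × 36% × 48% = 9.504% of Redpoint Trust.
Direct interest in Redpoint Trust: 5%.
Aggregating (R3): 5.577% + 9.504% + 5% = 20.081%.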